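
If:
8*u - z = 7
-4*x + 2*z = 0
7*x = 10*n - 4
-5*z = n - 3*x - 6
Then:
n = 10/11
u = 93/88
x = 8/11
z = 16/11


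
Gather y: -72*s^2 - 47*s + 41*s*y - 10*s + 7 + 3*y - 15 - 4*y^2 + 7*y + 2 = -72*s^2 - 57*s - 4*y^2 + y*(41*s + 10) - 6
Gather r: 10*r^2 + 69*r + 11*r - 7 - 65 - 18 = 10*r^2 + 80*r - 90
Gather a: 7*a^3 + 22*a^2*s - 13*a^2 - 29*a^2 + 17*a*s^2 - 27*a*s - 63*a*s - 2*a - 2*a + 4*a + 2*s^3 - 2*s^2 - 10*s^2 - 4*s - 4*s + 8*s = 7*a^3 + a^2*(22*s - 42) + a*(17*s^2 - 90*s) + 2*s^3 - 12*s^2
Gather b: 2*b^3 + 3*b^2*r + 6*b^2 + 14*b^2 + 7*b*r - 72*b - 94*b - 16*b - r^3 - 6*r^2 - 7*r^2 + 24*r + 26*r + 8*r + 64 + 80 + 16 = 2*b^3 + b^2*(3*r + 20) + b*(7*r - 182) - r^3 - 13*r^2 + 58*r + 160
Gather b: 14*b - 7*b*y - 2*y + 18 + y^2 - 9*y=b*(14 - 7*y) + y^2 - 11*y + 18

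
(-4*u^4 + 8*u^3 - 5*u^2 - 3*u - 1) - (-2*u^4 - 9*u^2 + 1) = -2*u^4 + 8*u^3 + 4*u^2 - 3*u - 2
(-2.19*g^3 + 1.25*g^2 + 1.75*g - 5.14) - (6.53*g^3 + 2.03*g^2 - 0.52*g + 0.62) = -8.72*g^3 - 0.78*g^2 + 2.27*g - 5.76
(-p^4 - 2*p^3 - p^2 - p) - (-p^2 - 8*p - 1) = -p^4 - 2*p^3 + 7*p + 1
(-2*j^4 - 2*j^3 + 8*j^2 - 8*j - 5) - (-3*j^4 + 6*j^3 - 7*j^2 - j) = j^4 - 8*j^3 + 15*j^2 - 7*j - 5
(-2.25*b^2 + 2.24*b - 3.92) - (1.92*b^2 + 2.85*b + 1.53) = -4.17*b^2 - 0.61*b - 5.45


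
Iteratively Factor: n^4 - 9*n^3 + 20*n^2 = (n - 5)*(n^3 - 4*n^2) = (n - 5)*(n - 4)*(n^2) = n*(n - 5)*(n - 4)*(n)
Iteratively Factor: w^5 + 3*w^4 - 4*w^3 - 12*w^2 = (w - 2)*(w^4 + 5*w^3 + 6*w^2) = w*(w - 2)*(w^3 + 5*w^2 + 6*w) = w*(w - 2)*(w + 3)*(w^2 + 2*w) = w^2*(w - 2)*(w + 3)*(w + 2)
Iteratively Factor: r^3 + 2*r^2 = (r + 2)*(r^2) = r*(r + 2)*(r)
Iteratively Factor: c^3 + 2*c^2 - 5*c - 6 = (c + 1)*(c^2 + c - 6) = (c + 1)*(c + 3)*(c - 2)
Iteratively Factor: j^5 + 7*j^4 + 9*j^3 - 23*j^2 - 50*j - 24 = (j + 1)*(j^4 + 6*j^3 + 3*j^2 - 26*j - 24) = (j + 1)*(j + 3)*(j^3 + 3*j^2 - 6*j - 8) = (j + 1)^2*(j + 3)*(j^2 + 2*j - 8) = (j + 1)^2*(j + 3)*(j + 4)*(j - 2)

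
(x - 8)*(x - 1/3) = x^2 - 25*x/3 + 8/3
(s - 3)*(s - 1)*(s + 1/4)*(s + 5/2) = s^4 - 5*s^3/4 - 59*s^2/8 + 23*s/4 + 15/8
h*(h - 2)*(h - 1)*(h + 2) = h^4 - h^3 - 4*h^2 + 4*h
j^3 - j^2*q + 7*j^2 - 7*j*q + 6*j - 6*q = (j + 1)*(j + 6)*(j - q)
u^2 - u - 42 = (u - 7)*(u + 6)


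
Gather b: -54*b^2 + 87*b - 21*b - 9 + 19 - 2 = -54*b^2 + 66*b + 8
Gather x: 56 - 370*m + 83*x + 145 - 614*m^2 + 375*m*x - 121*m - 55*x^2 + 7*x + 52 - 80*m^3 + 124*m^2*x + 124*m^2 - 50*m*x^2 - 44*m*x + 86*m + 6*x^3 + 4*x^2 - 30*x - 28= -80*m^3 - 490*m^2 - 405*m + 6*x^3 + x^2*(-50*m - 51) + x*(124*m^2 + 331*m + 60) + 225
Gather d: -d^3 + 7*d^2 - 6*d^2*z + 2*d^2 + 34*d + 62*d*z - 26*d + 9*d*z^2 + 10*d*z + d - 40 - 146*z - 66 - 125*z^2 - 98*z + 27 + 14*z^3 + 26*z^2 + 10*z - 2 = -d^3 + d^2*(9 - 6*z) + d*(9*z^2 + 72*z + 9) + 14*z^3 - 99*z^2 - 234*z - 81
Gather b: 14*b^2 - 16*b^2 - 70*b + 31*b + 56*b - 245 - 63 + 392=-2*b^2 + 17*b + 84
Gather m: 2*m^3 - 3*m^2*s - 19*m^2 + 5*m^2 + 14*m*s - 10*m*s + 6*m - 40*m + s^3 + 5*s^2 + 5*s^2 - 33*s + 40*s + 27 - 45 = 2*m^3 + m^2*(-3*s - 14) + m*(4*s - 34) + s^3 + 10*s^2 + 7*s - 18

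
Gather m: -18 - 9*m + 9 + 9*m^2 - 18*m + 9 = 9*m^2 - 27*m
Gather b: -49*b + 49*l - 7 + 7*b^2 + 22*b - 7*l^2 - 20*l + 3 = 7*b^2 - 27*b - 7*l^2 + 29*l - 4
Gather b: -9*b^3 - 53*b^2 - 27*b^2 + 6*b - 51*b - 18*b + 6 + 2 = -9*b^3 - 80*b^2 - 63*b + 8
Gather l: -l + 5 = 5 - l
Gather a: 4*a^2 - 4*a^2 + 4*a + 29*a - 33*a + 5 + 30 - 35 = 0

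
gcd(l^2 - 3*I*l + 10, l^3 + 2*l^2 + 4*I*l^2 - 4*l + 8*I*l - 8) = l + 2*I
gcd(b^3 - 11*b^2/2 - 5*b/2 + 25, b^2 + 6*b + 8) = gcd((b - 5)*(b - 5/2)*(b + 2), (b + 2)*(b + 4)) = b + 2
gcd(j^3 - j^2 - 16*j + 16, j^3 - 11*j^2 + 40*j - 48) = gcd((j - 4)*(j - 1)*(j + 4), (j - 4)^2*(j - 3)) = j - 4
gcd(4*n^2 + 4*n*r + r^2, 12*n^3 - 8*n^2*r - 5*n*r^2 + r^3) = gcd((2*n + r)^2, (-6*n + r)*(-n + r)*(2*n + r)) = 2*n + r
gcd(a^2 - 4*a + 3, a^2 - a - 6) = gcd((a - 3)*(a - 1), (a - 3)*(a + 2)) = a - 3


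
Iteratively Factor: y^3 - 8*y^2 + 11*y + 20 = (y + 1)*(y^2 - 9*y + 20) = (y - 4)*(y + 1)*(y - 5)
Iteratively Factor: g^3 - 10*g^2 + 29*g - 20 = (g - 5)*(g^2 - 5*g + 4) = (g - 5)*(g - 4)*(g - 1)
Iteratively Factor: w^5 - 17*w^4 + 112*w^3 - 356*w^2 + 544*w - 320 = (w - 4)*(w^4 - 13*w^3 + 60*w^2 - 116*w + 80) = (w - 4)*(w - 2)*(w^3 - 11*w^2 + 38*w - 40) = (w - 4)*(w - 2)^2*(w^2 - 9*w + 20) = (w - 4)^2*(w - 2)^2*(w - 5)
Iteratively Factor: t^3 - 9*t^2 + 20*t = (t)*(t^2 - 9*t + 20) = t*(t - 4)*(t - 5)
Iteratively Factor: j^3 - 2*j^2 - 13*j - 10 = (j + 2)*(j^2 - 4*j - 5) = (j + 1)*(j + 2)*(j - 5)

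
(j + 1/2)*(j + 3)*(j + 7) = j^3 + 21*j^2/2 + 26*j + 21/2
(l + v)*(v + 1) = l*v + l + v^2 + v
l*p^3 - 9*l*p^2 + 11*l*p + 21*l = (p - 7)*(p - 3)*(l*p + l)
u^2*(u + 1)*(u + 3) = u^4 + 4*u^3 + 3*u^2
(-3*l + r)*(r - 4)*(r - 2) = -3*l*r^2 + 18*l*r - 24*l + r^3 - 6*r^2 + 8*r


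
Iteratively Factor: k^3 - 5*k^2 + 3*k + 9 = (k - 3)*(k^2 - 2*k - 3) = (k - 3)*(k + 1)*(k - 3)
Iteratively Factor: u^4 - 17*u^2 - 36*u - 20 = (u + 2)*(u^3 - 2*u^2 - 13*u - 10) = (u - 5)*(u + 2)*(u^2 + 3*u + 2) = (u - 5)*(u + 2)^2*(u + 1)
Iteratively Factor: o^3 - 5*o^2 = (o)*(o^2 - 5*o) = o^2*(o - 5)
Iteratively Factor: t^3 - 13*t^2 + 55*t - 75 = (t - 3)*(t^2 - 10*t + 25) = (t - 5)*(t - 3)*(t - 5)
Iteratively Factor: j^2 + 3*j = (j)*(j + 3)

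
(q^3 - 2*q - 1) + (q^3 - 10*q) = 2*q^3 - 12*q - 1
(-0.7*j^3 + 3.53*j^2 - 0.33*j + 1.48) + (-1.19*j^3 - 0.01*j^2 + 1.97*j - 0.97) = -1.89*j^3 + 3.52*j^2 + 1.64*j + 0.51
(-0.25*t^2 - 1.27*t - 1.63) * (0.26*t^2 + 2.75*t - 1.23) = -0.065*t^4 - 1.0177*t^3 - 3.6088*t^2 - 2.9204*t + 2.0049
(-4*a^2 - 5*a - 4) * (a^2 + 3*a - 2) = -4*a^4 - 17*a^3 - 11*a^2 - 2*a + 8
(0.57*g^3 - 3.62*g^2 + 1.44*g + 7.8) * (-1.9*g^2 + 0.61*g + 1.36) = -1.083*g^5 + 7.2257*g^4 - 4.169*g^3 - 18.8648*g^2 + 6.7164*g + 10.608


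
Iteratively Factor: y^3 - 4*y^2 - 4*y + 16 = (y - 4)*(y^2 - 4) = (y - 4)*(y + 2)*(y - 2)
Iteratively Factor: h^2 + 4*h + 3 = (h + 1)*(h + 3)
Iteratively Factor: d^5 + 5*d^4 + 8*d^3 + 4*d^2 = (d)*(d^4 + 5*d^3 + 8*d^2 + 4*d) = d^2*(d^3 + 5*d^2 + 8*d + 4) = d^2*(d + 2)*(d^2 + 3*d + 2) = d^2*(d + 2)^2*(d + 1)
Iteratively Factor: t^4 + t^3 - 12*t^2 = (t - 3)*(t^3 + 4*t^2) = t*(t - 3)*(t^2 + 4*t) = t^2*(t - 3)*(t + 4)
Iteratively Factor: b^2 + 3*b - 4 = (b - 1)*(b + 4)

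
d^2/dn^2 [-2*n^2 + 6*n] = -4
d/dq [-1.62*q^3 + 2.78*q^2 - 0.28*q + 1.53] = -4.86*q^2 + 5.56*q - 0.28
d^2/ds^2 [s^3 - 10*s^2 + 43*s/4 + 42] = 6*s - 20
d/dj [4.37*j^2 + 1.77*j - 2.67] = 8.74*j + 1.77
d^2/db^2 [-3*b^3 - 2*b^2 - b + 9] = -18*b - 4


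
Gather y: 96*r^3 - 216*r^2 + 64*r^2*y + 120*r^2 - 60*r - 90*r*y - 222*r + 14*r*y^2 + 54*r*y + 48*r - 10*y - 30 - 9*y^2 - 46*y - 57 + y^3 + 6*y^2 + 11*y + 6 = 96*r^3 - 96*r^2 - 234*r + y^3 + y^2*(14*r - 3) + y*(64*r^2 - 36*r - 45) - 81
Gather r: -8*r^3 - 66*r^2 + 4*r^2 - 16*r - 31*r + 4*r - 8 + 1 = -8*r^3 - 62*r^2 - 43*r - 7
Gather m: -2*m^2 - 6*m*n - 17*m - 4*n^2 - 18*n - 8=-2*m^2 + m*(-6*n - 17) - 4*n^2 - 18*n - 8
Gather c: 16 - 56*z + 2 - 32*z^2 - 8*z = -32*z^2 - 64*z + 18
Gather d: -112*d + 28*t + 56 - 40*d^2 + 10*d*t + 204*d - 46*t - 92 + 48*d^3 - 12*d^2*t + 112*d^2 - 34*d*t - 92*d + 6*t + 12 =48*d^3 + d^2*(72 - 12*t) - 24*d*t - 12*t - 24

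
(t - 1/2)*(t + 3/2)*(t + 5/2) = t^3 + 7*t^2/2 + 7*t/4 - 15/8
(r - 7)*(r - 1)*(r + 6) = r^3 - 2*r^2 - 41*r + 42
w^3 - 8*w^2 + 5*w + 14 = (w - 7)*(w - 2)*(w + 1)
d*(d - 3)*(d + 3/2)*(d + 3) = d^4 + 3*d^3/2 - 9*d^2 - 27*d/2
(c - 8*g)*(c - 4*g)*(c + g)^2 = c^4 - 10*c^3*g + 9*c^2*g^2 + 52*c*g^3 + 32*g^4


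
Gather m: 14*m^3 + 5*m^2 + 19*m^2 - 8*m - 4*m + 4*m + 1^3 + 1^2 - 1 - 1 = 14*m^3 + 24*m^2 - 8*m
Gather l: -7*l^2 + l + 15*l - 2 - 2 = -7*l^2 + 16*l - 4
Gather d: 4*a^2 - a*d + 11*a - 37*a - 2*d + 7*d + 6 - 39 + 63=4*a^2 - 26*a + d*(5 - a) + 30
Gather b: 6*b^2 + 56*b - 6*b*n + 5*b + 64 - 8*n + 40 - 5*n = 6*b^2 + b*(61 - 6*n) - 13*n + 104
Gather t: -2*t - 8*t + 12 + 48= 60 - 10*t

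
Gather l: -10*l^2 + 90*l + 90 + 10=-10*l^2 + 90*l + 100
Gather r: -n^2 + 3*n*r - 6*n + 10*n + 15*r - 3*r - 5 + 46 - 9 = -n^2 + 4*n + r*(3*n + 12) + 32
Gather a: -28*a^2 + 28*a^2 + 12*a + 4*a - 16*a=0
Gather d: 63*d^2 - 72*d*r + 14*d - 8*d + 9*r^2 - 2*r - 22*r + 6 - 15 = 63*d^2 + d*(6 - 72*r) + 9*r^2 - 24*r - 9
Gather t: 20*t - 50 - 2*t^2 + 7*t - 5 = -2*t^2 + 27*t - 55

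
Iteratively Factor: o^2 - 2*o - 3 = (o + 1)*(o - 3)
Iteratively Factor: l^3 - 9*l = (l)*(l^2 - 9) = l*(l - 3)*(l + 3)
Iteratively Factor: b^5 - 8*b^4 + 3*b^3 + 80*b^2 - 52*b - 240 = (b - 3)*(b^4 - 5*b^3 - 12*b^2 + 44*b + 80) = (b - 3)*(b + 2)*(b^3 - 7*b^2 + 2*b + 40) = (b - 3)*(b + 2)^2*(b^2 - 9*b + 20) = (b - 4)*(b - 3)*(b + 2)^2*(b - 5)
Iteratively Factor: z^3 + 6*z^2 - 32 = (z + 4)*(z^2 + 2*z - 8) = (z + 4)^2*(z - 2)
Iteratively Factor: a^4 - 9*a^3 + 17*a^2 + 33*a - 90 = (a - 3)*(a^3 - 6*a^2 - a + 30) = (a - 5)*(a - 3)*(a^2 - a - 6) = (a - 5)*(a - 3)^2*(a + 2)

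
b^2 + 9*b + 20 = (b + 4)*(b + 5)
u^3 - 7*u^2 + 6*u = u*(u - 6)*(u - 1)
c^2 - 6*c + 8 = (c - 4)*(c - 2)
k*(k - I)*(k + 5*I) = k^3 + 4*I*k^2 + 5*k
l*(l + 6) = l^2 + 6*l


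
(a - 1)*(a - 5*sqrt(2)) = a^2 - 5*sqrt(2)*a - a + 5*sqrt(2)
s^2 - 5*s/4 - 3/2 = (s - 2)*(s + 3/4)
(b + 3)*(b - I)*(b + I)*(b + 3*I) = b^4 + 3*b^3 + 3*I*b^3 + b^2 + 9*I*b^2 + 3*b + 3*I*b + 9*I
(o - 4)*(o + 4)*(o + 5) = o^3 + 5*o^2 - 16*o - 80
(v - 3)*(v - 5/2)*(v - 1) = v^3 - 13*v^2/2 + 13*v - 15/2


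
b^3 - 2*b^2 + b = b*(b - 1)^2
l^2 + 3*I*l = l*(l + 3*I)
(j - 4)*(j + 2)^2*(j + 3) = j^4 + 3*j^3 - 12*j^2 - 52*j - 48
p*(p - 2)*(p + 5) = p^3 + 3*p^2 - 10*p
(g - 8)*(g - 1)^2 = g^3 - 10*g^2 + 17*g - 8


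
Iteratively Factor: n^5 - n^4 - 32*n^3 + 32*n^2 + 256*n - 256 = (n + 4)*(n^4 - 5*n^3 - 12*n^2 + 80*n - 64) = (n + 4)^2*(n^3 - 9*n^2 + 24*n - 16) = (n - 4)*(n + 4)^2*(n^2 - 5*n + 4) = (n - 4)*(n - 1)*(n + 4)^2*(n - 4)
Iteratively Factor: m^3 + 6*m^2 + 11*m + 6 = (m + 3)*(m^2 + 3*m + 2) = (m + 2)*(m + 3)*(m + 1)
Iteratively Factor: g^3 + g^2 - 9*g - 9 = (g - 3)*(g^2 + 4*g + 3) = (g - 3)*(g + 3)*(g + 1)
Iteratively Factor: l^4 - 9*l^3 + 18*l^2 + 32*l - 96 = (l - 4)*(l^3 - 5*l^2 - 2*l + 24) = (l - 4)^2*(l^2 - l - 6) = (l - 4)^2*(l - 3)*(l + 2)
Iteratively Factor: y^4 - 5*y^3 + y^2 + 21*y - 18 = (y - 3)*(y^3 - 2*y^2 - 5*y + 6) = (y - 3)*(y - 1)*(y^2 - y - 6) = (y - 3)*(y - 1)*(y + 2)*(y - 3)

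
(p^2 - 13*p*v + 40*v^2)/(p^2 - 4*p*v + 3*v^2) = (p^2 - 13*p*v + 40*v^2)/(p^2 - 4*p*v + 3*v^2)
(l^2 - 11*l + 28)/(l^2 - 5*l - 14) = (l - 4)/(l + 2)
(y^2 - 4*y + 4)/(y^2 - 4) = (y - 2)/(y + 2)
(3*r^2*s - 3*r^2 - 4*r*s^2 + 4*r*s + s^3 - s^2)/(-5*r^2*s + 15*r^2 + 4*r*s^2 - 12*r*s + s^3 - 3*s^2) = (-3*r*s + 3*r + s^2 - s)/(5*r*s - 15*r + s^2 - 3*s)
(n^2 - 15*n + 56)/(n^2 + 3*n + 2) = (n^2 - 15*n + 56)/(n^2 + 3*n + 2)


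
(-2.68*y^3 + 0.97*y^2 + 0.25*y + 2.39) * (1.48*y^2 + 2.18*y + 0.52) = -3.9664*y^5 - 4.4068*y^4 + 1.091*y^3 + 4.5866*y^2 + 5.3402*y + 1.2428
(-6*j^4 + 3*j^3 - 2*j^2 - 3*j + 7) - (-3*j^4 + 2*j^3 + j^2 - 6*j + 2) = -3*j^4 + j^3 - 3*j^2 + 3*j + 5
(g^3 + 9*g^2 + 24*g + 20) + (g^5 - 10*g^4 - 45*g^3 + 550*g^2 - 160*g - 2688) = g^5 - 10*g^4 - 44*g^3 + 559*g^2 - 136*g - 2668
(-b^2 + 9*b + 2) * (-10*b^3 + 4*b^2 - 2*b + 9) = 10*b^5 - 94*b^4 + 18*b^3 - 19*b^2 + 77*b + 18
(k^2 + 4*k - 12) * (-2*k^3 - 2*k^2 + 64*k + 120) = -2*k^5 - 10*k^4 + 80*k^3 + 400*k^2 - 288*k - 1440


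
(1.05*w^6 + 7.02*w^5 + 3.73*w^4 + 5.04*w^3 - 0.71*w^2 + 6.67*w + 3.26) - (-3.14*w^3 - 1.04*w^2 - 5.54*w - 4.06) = 1.05*w^6 + 7.02*w^5 + 3.73*w^4 + 8.18*w^3 + 0.33*w^2 + 12.21*w + 7.32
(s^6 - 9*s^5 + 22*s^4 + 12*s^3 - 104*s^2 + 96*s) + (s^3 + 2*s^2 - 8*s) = s^6 - 9*s^5 + 22*s^4 + 13*s^3 - 102*s^2 + 88*s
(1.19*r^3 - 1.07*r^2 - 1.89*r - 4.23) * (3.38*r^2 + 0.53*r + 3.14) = 4.0222*r^5 - 2.9859*r^4 - 3.2187*r^3 - 18.6589*r^2 - 8.1765*r - 13.2822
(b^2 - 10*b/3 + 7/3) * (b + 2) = b^3 - 4*b^2/3 - 13*b/3 + 14/3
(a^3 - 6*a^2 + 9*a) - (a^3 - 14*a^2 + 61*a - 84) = 8*a^2 - 52*a + 84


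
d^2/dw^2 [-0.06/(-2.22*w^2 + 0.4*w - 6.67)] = (-0.591408*w^2 + 0.10656*w + 0.06*(4.44*w - 0.4)*(8.88*w - 0.8) - 1.776888)/(2.22*w^2 - 0.4*w + 6.67)^3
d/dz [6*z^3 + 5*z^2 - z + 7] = 18*z^2 + 10*z - 1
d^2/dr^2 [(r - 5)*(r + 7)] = 2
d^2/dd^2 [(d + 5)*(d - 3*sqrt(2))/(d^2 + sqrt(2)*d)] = 2*(-4*sqrt(2)*d^3 + 5*d^3 - 45*sqrt(2)*d^2 - 90*d - 30*sqrt(2))/(d^3*(d^3 + 3*sqrt(2)*d^2 + 6*d + 2*sqrt(2)))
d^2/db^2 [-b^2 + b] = -2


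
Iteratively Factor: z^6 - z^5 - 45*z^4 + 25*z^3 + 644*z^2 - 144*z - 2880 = (z + 4)*(z^5 - 5*z^4 - 25*z^3 + 125*z^2 + 144*z - 720) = (z + 3)*(z + 4)*(z^4 - 8*z^3 - z^2 + 128*z - 240) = (z - 5)*(z + 3)*(z + 4)*(z^3 - 3*z^2 - 16*z + 48) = (z - 5)*(z - 4)*(z + 3)*(z + 4)*(z^2 + z - 12) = (z - 5)*(z - 4)*(z - 3)*(z + 3)*(z + 4)*(z + 4)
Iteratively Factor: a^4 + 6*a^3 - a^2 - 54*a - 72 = (a + 3)*(a^3 + 3*a^2 - 10*a - 24) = (a + 3)*(a + 4)*(a^2 - a - 6) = (a - 3)*(a + 3)*(a + 4)*(a + 2)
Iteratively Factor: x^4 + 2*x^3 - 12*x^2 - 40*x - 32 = (x - 4)*(x^3 + 6*x^2 + 12*x + 8) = (x - 4)*(x + 2)*(x^2 + 4*x + 4) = (x - 4)*(x + 2)^2*(x + 2)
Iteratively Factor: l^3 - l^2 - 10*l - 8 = (l + 1)*(l^2 - 2*l - 8) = (l + 1)*(l + 2)*(l - 4)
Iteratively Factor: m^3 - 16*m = (m)*(m^2 - 16) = m*(m + 4)*(m - 4)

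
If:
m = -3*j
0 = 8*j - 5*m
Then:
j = 0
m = 0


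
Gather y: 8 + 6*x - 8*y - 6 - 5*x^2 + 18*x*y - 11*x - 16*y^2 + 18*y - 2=-5*x^2 - 5*x - 16*y^2 + y*(18*x + 10)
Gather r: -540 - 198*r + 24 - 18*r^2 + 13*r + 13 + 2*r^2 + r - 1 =-16*r^2 - 184*r - 504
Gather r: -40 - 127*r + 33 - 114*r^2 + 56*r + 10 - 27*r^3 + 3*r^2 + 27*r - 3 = -27*r^3 - 111*r^2 - 44*r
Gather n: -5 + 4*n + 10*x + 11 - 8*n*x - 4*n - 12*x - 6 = -8*n*x - 2*x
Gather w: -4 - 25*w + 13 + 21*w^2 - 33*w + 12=21*w^2 - 58*w + 21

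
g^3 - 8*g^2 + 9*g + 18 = (g - 6)*(g - 3)*(g + 1)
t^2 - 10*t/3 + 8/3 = (t - 2)*(t - 4/3)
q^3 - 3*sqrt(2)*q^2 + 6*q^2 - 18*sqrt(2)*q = q*(q + 6)*(q - 3*sqrt(2))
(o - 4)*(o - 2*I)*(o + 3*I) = o^3 - 4*o^2 + I*o^2 + 6*o - 4*I*o - 24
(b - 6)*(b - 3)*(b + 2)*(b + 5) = b^4 - 2*b^3 - 35*b^2 + 36*b + 180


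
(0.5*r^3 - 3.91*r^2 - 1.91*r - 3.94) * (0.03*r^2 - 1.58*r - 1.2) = 0.015*r^5 - 0.9073*r^4 + 5.5205*r^3 + 7.5916*r^2 + 8.5172*r + 4.728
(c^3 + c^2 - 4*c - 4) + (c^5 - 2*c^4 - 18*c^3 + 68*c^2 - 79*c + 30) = c^5 - 2*c^4 - 17*c^3 + 69*c^2 - 83*c + 26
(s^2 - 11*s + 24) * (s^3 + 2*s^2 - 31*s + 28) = s^5 - 9*s^4 - 29*s^3 + 417*s^2 - 1052*s + 672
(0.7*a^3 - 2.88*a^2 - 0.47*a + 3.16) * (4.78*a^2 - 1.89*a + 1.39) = 3.346*a^5 - 15.0894*a^4 + 4.1696*a^3 + 11.9899*a^2 - 6.6257*a + 4.3924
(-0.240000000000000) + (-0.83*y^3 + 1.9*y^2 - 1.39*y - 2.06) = -0.83*y^3 + 1.9*y^2 - 1.39*y - 2.3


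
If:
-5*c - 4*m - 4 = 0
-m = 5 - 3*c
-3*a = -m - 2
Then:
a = -1/17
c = 16/17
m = -37/17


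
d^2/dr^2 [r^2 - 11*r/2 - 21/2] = 2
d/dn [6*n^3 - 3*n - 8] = 18*n^2 - 3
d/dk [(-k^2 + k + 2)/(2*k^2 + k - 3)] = (-3*k^2 - 2*k - 5)/(4*k^4 + 4*k^3 - 11*k^2 - 6*k + 9)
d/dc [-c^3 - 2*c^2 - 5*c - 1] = -3*c^2 - 4*c - 5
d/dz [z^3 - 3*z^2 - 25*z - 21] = 3*z^2 - 6*z - 25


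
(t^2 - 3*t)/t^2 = (t - 3)/t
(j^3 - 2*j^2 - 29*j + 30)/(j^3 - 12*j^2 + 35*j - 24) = (j^2 - j - 30)/(j^2 - 11*j + 24)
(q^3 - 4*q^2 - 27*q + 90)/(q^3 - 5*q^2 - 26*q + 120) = (q - 3)/(q - 4)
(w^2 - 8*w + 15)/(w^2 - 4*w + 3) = (w - 5)/(w - 1)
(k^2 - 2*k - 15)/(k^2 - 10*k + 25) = (k + 3)/(k - 5)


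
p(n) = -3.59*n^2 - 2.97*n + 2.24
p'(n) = -7.18*n - 2.97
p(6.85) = -186.56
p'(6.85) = -52.15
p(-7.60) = -182.55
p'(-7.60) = 51.60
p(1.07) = -5.05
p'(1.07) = -10.65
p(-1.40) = -0.64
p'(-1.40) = 7.08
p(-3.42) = -29.59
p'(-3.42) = 21.59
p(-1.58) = -2.03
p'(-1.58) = 8.37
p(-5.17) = -78.36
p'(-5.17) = 34.15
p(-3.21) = -25.22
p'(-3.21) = 20.08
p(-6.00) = -109.18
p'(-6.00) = 40.11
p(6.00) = -144.82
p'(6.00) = -46.05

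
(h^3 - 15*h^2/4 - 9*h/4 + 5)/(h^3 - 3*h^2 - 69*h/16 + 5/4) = 4*(h - 1)/(4*h - 1)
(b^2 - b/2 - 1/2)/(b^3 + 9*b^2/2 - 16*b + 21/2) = (2*b + 1)/(2*b^2 + 11*b - 21)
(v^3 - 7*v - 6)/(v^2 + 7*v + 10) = (v^2 - 2*v - 3)/(v + 5)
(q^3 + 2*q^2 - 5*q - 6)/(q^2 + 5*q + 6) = (q^2 - q - 2)/(q + 2)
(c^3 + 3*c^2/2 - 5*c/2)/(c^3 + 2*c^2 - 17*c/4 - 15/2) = 2*c*(c - 1)/(2*c^2 - c - 6)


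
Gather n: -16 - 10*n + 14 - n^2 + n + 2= -n^2 - 9*n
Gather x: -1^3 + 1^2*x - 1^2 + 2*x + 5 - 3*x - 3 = 0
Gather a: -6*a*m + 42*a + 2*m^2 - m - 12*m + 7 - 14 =a*(42 - 6*m) + 2*m^2 - 13*m - 7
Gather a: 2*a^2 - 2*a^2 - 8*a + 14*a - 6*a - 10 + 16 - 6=0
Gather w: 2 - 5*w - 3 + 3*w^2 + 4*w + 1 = 3*w^2 - w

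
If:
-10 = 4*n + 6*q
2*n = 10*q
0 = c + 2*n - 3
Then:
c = 89/13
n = -25/13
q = -5/13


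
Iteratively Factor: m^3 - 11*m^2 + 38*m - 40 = (m - 5)*(m^2 - 6*m + 8) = (m - 5)*(m - 4)*(m - 2)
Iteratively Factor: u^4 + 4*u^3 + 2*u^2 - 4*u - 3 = (u - 1)*(u^3 + 5*u^2 + 7*u + 3) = (u - 1)*(u + 1)*(u^2 + 4*u + 3) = (u - 1)*(u + 1)^2*(u + 3)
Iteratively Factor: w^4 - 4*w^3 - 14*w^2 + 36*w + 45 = (w + 1)*(w^3 - 5*w^2 - 9*w + 45) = (w - 3)*(w + 1)*(w^2 - 2*w - 15) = (w - 5)*(w - 3)*(w + 1)*(w + 3)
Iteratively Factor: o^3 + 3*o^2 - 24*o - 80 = (o - 5)*(o^2 + 8*o + 16) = (o - 5)*(o + 4)*(o + 4)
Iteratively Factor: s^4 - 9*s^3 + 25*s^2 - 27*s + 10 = (s - 5)*(s^3 - 4*s^2 + 5*s - 2) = (s - 5)*(s - 1)*(s^2 - 3*s + 2) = (s - 5)*(s - 2)*(s - 1)*(s - 1)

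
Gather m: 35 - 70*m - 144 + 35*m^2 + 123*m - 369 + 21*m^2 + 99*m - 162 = 56*m^2 + 152*m - 640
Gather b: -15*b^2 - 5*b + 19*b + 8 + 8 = -15*b^2 + 14*b + 16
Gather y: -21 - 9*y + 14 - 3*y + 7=-12*y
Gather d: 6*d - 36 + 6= 6*d - 30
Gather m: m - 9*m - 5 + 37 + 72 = 104 - 8*m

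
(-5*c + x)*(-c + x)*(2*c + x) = 10*c^3 - 7*c^2*x - 4*c*x^2 + x^3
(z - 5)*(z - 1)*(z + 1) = z^3 - 5*z^2 - z + 5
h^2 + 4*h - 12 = (h - 2)*(h + 6)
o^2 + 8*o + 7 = (o + 1)*(o + 7)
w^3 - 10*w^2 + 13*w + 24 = (w - 8)*(w - 3)*(w + 1)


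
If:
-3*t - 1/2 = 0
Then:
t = -1/6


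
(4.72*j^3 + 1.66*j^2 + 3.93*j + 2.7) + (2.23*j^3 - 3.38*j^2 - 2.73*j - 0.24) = 6.95*j^3 - 1.72*j^2 + 1.2*j + 2.46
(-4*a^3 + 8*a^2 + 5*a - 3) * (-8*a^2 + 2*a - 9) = 32*a^5 - 72*a^4 + 12*a^3 - 38*a^2 - 51*a + 27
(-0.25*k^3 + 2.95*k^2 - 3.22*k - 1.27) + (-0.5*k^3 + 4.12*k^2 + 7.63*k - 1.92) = -0.75*k^3 + 7.07*k^2 + 4.41*k - 3.19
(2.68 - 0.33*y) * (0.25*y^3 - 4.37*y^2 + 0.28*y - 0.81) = -0.0825*y^4 + 2.1121*y^3 - 11.804*y^2 + 1.0177*y - 2.1708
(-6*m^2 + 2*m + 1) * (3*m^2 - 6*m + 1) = -18*m^4 + 42*m^3 - 15*m^2 - 4*m + 1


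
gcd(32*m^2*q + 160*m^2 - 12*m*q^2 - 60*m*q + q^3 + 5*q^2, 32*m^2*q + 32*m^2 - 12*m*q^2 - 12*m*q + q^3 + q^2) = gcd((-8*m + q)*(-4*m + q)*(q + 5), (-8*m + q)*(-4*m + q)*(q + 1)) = 32*m^2 - 12*m*q + q^2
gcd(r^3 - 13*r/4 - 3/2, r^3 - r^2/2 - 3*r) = r^2 - r/2 - 3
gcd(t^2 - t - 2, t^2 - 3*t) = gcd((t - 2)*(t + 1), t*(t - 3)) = 1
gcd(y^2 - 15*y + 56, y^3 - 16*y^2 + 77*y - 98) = y - 7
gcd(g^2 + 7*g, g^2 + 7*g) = g^2 + 7*g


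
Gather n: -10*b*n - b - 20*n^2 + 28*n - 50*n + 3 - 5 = -b - 20*n^2 + n*(-10*b - 22) - 2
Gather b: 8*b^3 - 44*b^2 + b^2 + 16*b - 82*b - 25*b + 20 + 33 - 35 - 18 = 8*b^3 - 43*b^2 - 91*b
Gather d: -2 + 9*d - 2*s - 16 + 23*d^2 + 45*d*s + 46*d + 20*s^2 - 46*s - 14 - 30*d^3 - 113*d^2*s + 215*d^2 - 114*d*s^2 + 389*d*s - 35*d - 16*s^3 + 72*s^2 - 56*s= -30*d^3 + d^2*(238 - 113*s) + d*(-114*s^2 + 434*s + 20) - 16*s^3 + 92*s^2 - 104*s - 32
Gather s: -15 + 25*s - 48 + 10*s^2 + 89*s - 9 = 10*s^2 + 114*s - 72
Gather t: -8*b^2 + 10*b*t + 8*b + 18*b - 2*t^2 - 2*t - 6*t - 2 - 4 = -8*b^2 + 26*b - 2*t^2 + t*(10*b - 8) - 6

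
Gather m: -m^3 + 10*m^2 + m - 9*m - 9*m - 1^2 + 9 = -m^3 + 10*m^2 - 17*m + 8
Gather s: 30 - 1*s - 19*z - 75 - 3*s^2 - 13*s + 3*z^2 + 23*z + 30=-3*s^2 - 14*s + 3*z^2 + 4*z - 15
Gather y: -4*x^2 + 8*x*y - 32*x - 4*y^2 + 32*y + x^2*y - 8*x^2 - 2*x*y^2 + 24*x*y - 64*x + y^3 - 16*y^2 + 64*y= -12*x^2 - 96*x + y^3 + y^2*(-2*x - 20) + y*(x^2 + 32*x + 96)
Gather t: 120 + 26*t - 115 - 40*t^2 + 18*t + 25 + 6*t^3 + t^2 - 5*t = 6*t^3 - 39*t^2 + 39*t + 30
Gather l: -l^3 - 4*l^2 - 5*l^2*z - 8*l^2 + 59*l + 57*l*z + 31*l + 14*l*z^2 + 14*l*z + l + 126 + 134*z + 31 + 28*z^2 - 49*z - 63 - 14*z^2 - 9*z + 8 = -l^3 + l^2*(-5*z - 12) + l*(14*z^2 + 71*z + 91) + 14*z^2 + 76*z + 102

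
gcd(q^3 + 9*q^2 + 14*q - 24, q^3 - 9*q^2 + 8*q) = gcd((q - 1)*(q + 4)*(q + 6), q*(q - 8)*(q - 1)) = q - 1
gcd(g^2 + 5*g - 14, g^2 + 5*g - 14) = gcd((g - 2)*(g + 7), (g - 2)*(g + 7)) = g^2 + 5*g - 14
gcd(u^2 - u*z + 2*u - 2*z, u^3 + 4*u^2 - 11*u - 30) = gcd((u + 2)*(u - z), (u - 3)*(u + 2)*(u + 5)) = u + 2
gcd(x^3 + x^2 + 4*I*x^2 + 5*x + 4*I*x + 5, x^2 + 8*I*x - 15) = x + 5*I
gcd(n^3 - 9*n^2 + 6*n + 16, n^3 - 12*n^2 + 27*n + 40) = n^2 - 7*n - 8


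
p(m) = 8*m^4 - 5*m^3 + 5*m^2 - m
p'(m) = 32*m^3 - 15*m^2 + 10*m - 1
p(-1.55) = 78.36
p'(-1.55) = -171.70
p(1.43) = 27.63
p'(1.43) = 76.20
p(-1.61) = 89.19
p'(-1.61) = -189.53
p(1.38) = 24.02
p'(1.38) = 68.33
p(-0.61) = 4.71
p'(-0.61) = -19.94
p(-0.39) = 1.63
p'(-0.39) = -9.08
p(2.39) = 218.94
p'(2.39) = 374.08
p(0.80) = 3.12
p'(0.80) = 13.78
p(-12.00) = 175260.00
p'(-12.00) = -57577.00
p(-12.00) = 175260.00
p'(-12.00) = -57577.00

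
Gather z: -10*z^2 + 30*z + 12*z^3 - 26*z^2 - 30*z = 12*z^3 - 36*z^2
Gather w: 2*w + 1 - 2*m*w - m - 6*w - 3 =-m + w*(-2*m - 4) - 2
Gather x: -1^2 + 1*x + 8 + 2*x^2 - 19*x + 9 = 2*x^2 - 18*x + 16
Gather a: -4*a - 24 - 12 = -4*a - 36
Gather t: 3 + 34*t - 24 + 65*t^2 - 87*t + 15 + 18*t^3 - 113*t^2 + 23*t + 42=18*t^3 - 48*t^2 - 30*t + 36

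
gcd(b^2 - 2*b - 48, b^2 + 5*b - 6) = b + 6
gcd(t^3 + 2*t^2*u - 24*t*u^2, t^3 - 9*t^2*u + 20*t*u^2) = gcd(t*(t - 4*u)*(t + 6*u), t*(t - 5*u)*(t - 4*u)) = t^2 - 4*t*u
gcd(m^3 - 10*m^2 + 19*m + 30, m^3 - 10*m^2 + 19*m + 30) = m^3 - 10*m^2 + 19*m + 30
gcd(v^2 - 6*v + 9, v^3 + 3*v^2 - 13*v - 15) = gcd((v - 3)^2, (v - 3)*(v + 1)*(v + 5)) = v - 3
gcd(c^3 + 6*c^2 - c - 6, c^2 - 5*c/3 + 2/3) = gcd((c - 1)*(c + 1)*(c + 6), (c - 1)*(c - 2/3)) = c - 1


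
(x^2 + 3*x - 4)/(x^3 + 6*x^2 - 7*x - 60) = (x - 1)/(x^2 + 2*x - 15)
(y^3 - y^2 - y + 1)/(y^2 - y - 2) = (y^2 - 2*y + 1)/(y - 2)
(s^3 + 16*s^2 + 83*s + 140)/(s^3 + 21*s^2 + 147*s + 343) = (s^2 + 9*s + 20)/(s^2 + 14*s + 49)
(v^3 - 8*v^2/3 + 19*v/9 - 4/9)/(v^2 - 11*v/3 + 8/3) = (9*v^2 - 15*v + 4)/(3*(3*v - 8))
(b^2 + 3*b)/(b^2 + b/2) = 2*(b + 3)/(2*b + 1)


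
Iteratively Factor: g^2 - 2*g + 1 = (g - 1)*(g - 1)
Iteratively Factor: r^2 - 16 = (r - 4)*(r + 4)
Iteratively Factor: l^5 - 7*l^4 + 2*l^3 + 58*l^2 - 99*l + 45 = (l - 1)*(l^4 - 6*l^3 - 4*l^2 + 54*l - 45) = (l - 1)^2*(l^3 - 5*l^2 - 9*l + 45) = (l - 5)*(l - 1)^2*(l^2 - 9) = (l - 5)*(l - 1)^2*(l + 3)*(l - 3)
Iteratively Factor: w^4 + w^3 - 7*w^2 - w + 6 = (w - 1)*(w^3 + 2*w^2 - 5*w - 6) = (w - 1)*(w + 3)*(w^2 - w - 2) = (w - 2)*(w - 1)*(w + 3)*(w + 1)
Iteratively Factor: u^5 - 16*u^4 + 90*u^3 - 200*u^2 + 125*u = (u - 5)*(u^4 - 11*u^3 + 35*u^2 - 25*u) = (u - 5)^2*(u^3 - 6*u^2 + 5*u) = (u - 5)^3*(u^2 - u) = (u - 5)^3*(u - 1)*(u)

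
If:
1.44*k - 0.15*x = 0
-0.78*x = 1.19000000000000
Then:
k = -0.16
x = -1.53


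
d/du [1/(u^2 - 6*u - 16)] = 2*(3 - u)/(-u^2 + 6*u + 16)^2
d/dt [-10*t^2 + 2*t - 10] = 2 - 20*t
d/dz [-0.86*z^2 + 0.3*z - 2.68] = 0.3 - 1.72*z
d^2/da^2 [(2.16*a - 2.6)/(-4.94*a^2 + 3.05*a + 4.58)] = ((2.16*a - 2.6)*(9.88*a - 3.05)*(19.76*a - 6.1) + (64.0224*a - 38.864)*(-4.94*a^2 + 3.05*a + 4.58))/(-4.94*a^2 + 3.05*a + 4.58)^3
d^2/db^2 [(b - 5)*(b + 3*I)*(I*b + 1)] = 6*I*b - 4 - 10*I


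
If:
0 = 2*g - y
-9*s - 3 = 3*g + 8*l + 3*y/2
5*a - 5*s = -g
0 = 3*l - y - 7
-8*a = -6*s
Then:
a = -195/278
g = -325/278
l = 216/139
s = -130/139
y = -325/139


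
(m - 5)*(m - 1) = m^2 - 6*m + 5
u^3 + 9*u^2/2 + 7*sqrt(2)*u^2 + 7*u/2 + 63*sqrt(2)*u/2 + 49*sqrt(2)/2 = (u + 1)*(u + 7/2)*(u + 7*sqrt(2))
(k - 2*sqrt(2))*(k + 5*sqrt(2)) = k^2 + 3*sqrt(2)*k - 20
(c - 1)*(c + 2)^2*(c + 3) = c^4 + 6*c^3 + 9*c^2 - 4*c - 12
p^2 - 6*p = p*(p - 6)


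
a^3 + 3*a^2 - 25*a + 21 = (a - 3)*(a - 1)*(a + 7)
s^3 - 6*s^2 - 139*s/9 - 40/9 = (s - 8)*(s + 1/3)*(s + 5/3)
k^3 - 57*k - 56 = (k - 8)*(k + 1)*(k + 7)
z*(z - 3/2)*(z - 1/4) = z^3 - 7*z^2/4 + 3*z/8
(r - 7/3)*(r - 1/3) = r^2 - 8*r/3 + 7/9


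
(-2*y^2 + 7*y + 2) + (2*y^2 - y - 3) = 6*y - 1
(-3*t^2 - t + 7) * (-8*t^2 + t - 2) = 24*t^4 + 5*t^3 - 51*t^2 + 9*t - 14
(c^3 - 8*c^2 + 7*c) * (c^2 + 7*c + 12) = c^5 - c^4 - 37*c^3 - 47*c^2 + 84*c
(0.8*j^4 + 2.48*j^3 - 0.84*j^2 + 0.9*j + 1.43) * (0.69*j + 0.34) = 0.552*j^5 + 1.9832*j^4 + 0.2636*j^3 + 0.3354*j^2 + 1.2927*j + 0.4862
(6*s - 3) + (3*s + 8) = 9*s + 5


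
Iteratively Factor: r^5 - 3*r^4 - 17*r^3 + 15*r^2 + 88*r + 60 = (r - 5)*(r^4 + 2*r^3 - 7*r^2 - 20*r - 12) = (r - 5)*(r + 2)*(r^3 - 7*r - 6) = (r - 5)*(r + 2)^2*(r^2 - 2*r - 3) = (r - 5)*(r + 1)*(r + 2)^2*(r - 3)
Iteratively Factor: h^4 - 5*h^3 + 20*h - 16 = (h - 4)*(h^3 - h^2 - 4*h + 4) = (h - 4)*(h - 1)*(h^2 - 4) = (h - 4)*(h - 1)*(h + 2)*(h - 2)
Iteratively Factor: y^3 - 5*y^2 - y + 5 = (y - 5)*(y^2 - 1) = (y - 5)*(y - 1)*(y + 1)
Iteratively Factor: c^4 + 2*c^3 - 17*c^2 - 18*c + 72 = (c - 2)*(c^3 + 4*c^2 - 9*c - 36) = (c - 3)*(c - 2)*(c^2 + 7*c + 12) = (c - 3)*(c - 2)*(c + 4)*(c + 3)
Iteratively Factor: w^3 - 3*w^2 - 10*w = (w - 5)*(w^2 + 2*w) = w*(w - 5)*(w + 2)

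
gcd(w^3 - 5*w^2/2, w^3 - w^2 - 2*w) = w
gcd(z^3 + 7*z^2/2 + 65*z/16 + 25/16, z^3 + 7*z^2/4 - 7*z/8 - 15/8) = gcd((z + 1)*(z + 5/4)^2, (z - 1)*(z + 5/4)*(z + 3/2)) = z + 5/4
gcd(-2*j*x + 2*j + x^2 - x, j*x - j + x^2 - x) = x - 1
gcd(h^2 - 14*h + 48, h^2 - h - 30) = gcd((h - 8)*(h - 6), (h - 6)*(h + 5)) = h - 6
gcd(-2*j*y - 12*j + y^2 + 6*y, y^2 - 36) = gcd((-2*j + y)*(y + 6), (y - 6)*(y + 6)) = y + 6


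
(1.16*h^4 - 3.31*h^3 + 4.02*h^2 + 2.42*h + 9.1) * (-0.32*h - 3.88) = -0.3712*h^5 - 3.4416*h^4 + 11.5564*h^3 - 16.372*h^2 - 12.3016*h - 35.308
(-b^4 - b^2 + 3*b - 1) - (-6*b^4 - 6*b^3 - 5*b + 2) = 5*b^4 + 6*b^3 - b^2 + 8*b - 3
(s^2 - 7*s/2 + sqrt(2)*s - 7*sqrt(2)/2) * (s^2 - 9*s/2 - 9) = s^4 - 8*s^3 + sqrt(2)*s^3 - 8*sqrt(2)*s^2 + 27*s^2/4 + 27*sqrt(2)*s/4 + 63*s/2 + 63*sqrt(2)/2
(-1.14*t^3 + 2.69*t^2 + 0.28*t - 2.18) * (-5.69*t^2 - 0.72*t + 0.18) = 6.4866*t^5 - 14.4853*t^4 - 3.7352*t^3 + 12.6868*t^2 + 1.62*t - 0.3924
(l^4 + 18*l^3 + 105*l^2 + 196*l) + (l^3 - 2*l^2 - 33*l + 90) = l^4 + 19*l^3 + 103*l^2 + 163*l + 90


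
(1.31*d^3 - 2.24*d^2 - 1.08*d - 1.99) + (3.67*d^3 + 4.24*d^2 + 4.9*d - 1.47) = 4.98*d^3 + 2.0*d^2 + 3.82*d - 3.46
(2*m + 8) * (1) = 2*m + 8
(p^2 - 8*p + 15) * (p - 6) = p^3 - 14*p^2 + 63*p - 90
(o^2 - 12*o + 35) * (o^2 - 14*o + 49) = o^4 - 26*o^3 + 252*o^2 - 1078*o + 1715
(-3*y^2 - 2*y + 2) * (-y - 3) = 3*y^3 + 11*y^2 + 4*y - 6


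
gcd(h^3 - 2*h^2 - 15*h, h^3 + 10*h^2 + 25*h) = h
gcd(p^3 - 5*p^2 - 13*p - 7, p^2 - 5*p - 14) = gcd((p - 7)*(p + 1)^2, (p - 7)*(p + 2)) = p - 7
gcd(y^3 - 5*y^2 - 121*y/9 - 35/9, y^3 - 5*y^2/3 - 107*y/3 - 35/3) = y^2 - 20*y/3 - 7/3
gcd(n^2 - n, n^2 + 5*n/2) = n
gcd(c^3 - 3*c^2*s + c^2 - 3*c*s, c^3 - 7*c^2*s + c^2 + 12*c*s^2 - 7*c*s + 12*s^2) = -c^2 + 3*c*s - c + 3*s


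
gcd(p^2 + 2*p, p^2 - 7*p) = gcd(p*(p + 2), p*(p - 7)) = p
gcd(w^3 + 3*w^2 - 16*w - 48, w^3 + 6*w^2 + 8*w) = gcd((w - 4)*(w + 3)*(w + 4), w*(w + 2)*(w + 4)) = w + 4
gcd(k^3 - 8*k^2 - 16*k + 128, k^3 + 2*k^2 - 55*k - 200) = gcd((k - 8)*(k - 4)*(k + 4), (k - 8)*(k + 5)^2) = k - 8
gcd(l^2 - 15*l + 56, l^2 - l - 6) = 1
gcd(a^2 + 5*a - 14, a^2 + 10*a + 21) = a + 7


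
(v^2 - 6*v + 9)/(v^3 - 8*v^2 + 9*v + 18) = (v - 3)/(v^2 - 5*v - 6)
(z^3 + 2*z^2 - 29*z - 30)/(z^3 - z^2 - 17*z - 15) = (z + 6)/(z + 3)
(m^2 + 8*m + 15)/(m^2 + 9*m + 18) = (m + 5)/(m + 6)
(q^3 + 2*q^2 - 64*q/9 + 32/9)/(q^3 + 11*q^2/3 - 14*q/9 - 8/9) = (3*q - 4)/(3*q + 1)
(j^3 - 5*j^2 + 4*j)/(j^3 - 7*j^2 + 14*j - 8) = j/(j - 2)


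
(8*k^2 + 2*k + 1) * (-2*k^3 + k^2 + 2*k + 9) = -16*k^5 + 4*k^4 + 16*k^3 + 77*k^2 + 20*k + 9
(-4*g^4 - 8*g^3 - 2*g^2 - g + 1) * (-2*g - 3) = 8*g^5 + 28*g^4 + 28*g^3 + 8*g^2 + g - 3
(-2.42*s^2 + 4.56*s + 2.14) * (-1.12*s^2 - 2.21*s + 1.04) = 2.7104*s^4 + 0.241*s^3 - 14.9912*s^2 + 0.0129999999999999*s + 2.2256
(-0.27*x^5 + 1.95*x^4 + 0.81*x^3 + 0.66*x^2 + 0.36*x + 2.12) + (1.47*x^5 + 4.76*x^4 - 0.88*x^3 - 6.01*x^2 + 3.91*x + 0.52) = 1.2*x^5 + 6.71*x^4 - 0.07*x^3 - 5.35*x^2 + 4.27*x + 2.64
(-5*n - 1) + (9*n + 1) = 4*n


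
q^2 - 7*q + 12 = (q - 4)*(q - 3)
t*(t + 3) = t^2 + 3*t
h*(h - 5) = h^2 - 5*h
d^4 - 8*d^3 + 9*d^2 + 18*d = d*(d - 6)*(d - 3)*(d + 1)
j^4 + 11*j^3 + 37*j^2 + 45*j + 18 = (j + 1)^2*(j + 3)*(j + 6)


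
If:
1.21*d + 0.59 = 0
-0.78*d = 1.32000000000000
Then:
No Solution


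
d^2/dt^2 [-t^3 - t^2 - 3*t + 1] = -6*t - 2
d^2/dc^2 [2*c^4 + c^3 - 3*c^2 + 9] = 24*c^2 + 6*c - 6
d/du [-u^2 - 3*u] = -2*u - 3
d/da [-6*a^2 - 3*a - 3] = -12*a - 3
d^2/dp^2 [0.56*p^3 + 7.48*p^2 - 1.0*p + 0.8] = 3.36*p + 14.96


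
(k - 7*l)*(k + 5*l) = k^2 - 2*k*l - 35*l^2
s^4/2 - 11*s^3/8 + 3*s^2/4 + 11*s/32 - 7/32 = (s/2 + 1/4)*(s - 7/4)*(s - 1)*(s - 1/2)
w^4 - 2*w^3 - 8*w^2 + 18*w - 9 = (w - 3)*(w - 1)^2*(w + 3)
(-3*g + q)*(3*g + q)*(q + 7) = -9*g^2*q - 63*g^2 + q^3 + 7*q^2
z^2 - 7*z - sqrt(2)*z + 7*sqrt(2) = (z - 7)*(z - sqrt(2))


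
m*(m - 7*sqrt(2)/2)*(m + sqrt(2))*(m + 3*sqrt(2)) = m^4 + sqrt(2)*m^3/2 - 22*m^2 - 21*sqrt(2)*m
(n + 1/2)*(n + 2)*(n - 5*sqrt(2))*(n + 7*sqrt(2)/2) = n^4 - 3*sqrt(2)*n^3/2 + 5*n^3/2 - 34*n^2 - 15*sqrt(2)*n^2/4 - 175*n/2 - 3*sqrt(2)*n/2 - 35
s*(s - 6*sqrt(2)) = s^2 - 6*sqrt(2)*s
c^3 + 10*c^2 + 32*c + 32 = (c + 2)*(c + 4)^2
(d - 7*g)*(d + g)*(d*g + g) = d^3*g - 6*d^2*g^2 + d^2*g - 7*d*g^3 - 6*d*g^2 - 7*g^3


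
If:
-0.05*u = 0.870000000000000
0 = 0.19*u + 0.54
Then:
No Solution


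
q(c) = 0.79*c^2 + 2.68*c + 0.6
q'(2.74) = 7.01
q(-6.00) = 12.96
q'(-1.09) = 0.96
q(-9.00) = 40.47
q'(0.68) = 3.75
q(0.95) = 3.86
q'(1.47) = 5.00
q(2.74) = 13.87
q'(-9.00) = -11.54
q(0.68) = 2.79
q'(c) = 1.58*c + 2.68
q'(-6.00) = -6.80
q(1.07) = 4.37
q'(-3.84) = -3.39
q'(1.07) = 4.37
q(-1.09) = -1.38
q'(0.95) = 4.18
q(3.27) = 17.81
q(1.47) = 6.25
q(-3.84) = 1.96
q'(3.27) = 7.85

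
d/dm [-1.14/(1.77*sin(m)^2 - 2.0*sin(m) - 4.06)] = (4.0356*sin(m) - 2.28)*cos(m)/(-1.77*sin(m)^2 + 2.0*sin(m) + 4.06)^2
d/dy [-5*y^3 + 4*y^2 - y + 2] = -15*y^2 + 8*y - 1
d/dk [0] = 0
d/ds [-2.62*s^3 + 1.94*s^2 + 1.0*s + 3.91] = -7.86*s^2 + 3.88*s + 1.0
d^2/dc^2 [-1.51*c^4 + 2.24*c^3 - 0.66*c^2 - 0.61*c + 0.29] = -18.12*c^2 + 13.44*c - 1.32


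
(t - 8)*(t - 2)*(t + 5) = t^3 - 5*t^2 - 34*t + 80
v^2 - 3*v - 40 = (v - 8)*(v + 5)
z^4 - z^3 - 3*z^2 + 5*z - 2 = (z - 1)^3*(z + 2)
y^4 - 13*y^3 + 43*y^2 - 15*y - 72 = (y - 8)*(y - 3)^2*(y + 1)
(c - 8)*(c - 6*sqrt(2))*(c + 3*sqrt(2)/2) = c^3 - 8*c^2 - 9*sqrt(2)*c^2/2 - 18*c + 36*sqrt(2)*c + 144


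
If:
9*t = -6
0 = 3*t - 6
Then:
No Solution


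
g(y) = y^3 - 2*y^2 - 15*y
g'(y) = 3*y^2 - 4*y - 15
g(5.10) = 4.13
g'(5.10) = 42.63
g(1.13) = -18.06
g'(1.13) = -15.69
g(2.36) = -33.39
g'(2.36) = -7.73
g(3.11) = -35.91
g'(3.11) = 1.58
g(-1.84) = 14.60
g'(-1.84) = 2.52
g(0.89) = -14.23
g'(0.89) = -16.18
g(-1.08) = 12.61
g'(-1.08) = -7.18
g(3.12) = -35.90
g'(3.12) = 1.72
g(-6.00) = -198.00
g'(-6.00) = 117.00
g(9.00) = 432.00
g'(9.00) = 192.00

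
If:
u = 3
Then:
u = 3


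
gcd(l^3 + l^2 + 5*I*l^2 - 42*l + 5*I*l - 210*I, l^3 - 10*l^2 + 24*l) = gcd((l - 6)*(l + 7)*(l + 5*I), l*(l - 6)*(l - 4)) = l - 6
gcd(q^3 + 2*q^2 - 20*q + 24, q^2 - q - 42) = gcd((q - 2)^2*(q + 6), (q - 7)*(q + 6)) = q + 6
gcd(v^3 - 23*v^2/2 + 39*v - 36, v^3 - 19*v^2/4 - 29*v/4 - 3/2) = v - 6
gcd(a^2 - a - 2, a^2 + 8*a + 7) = a + 1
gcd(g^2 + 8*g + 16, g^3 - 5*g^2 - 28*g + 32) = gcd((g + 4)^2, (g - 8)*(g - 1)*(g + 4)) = g + 4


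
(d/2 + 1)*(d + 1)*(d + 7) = d^3/2 + 5*d^2 + 23*d/2 + 7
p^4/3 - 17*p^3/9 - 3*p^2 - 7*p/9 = p*(p/3 + 1/3)*(p - 7)*(p + 1/3)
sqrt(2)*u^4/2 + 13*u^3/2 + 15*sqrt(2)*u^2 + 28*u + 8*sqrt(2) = (u/2 + sqrt(2))*(u + 2*sqrt(2))^2*(sqrt(2)*u + 1)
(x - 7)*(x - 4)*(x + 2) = x^3 - 9*x^2 + 6*x + 56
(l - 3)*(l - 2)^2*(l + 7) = l^4 - 33*l^2 + 100*l - 84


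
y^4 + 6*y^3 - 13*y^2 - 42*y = y*(y - 3)*(y + 2)*(y + 7)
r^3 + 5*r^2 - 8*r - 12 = (r - 2)*(r + 1)*(r + 6)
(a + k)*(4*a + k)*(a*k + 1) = 4*a^3*k + 5*a^2*k^2 + 4*a^2 + a*k^3 + 5*a*k + k^2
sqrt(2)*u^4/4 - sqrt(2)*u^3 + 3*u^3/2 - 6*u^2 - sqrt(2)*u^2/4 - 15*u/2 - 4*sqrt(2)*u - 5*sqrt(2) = (u/2 + sqrt(2)/2)*(u - 5)*(u + 2*sqrt(2))*(sqrt(2)*u/2 + sqrt(2)/2)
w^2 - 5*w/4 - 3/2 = (w - 2)*(w + 3/4)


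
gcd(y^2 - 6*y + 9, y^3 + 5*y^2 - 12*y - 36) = y - 3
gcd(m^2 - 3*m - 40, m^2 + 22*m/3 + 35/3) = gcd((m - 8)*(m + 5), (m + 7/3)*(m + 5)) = m + 5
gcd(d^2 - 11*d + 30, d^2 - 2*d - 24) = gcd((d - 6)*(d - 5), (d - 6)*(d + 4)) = d - 6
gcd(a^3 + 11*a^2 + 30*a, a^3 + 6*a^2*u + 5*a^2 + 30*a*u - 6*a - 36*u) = a + 6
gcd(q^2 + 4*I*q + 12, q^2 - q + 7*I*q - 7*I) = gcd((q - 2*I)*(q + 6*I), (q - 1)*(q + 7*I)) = 1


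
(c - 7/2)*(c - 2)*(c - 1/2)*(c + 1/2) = c^4 - 11*c^3/2 + 27*c^2/4 + 11*c/8 - 7/4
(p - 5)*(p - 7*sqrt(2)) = p^2 - 7*sqrt(2)*p - 5*p + 35*sqrt(2)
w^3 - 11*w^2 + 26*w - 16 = (w - 8)*(w - 2)*(w - 1)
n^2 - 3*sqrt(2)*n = n*(n - 3*sqrt(2))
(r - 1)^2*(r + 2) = r^3 - 3*r + 2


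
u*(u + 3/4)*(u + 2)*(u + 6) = u^4 + 35*u^3/4 + 18*u^2 + 9*u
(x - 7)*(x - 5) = x^2 - 12*x + 35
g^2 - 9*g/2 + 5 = (g - 5/2)*(g - 2)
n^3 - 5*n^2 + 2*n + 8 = (n - 4)*(n - 2)*(n + 1)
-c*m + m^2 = m*(-c + m)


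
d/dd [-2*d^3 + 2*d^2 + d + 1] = -6*d^2 + 4*d + 1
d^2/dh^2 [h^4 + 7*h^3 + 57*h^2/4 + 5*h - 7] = 12*h^2 + 42*h + 57/2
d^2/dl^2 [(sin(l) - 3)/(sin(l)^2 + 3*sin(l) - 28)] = (-sin(l)^5 + 15*sin(l)^4 - 139*sin(l)^3 + 261*sin(l)^2 - 418*sin(l) - 54)/(sin(l)^2 + 3*sin(l) - 28)^3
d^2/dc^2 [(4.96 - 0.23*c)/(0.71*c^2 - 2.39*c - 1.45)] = ((0.23*c - 4.96)*(1.42*c - 2.39)*(2.84*c - 4.78) + (0.9798*c - 8.1426)*(-0.71*c^2 + 2.39*c + 1.45))/(-0.71*c^2 + 2.39*c + 1.45)^3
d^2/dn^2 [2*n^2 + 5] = 4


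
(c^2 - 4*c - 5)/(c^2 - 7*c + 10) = (c + 1)/(c - 2)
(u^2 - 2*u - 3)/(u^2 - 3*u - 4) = (u - 3)/(u - 4)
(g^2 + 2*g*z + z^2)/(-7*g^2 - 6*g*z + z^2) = (g + z)/(-7*g + z)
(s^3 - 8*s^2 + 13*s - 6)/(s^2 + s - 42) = (s^2 - 2*s + 1)/(s + 7)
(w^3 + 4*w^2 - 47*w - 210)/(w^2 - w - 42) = w + 5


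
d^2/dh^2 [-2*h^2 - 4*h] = -4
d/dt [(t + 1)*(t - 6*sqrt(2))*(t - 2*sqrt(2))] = 3*t^2 - 16*sqrt(2)*t + 2*t - 8*sqrt(2) + 24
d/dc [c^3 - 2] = 3*c^2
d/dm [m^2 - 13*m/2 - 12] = 2*m - 13/2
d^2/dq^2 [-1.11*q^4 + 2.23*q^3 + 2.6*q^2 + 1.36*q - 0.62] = -13.32*q^2 + 13.38*q + 5.2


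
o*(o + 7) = o^2 + 7*o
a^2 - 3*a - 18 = (a - 6)*(a + 3)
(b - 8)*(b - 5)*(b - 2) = b^3 - 15*b^2 + 66*b - 80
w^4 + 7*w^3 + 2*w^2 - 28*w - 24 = (w - 2)*(w + 1)*(w + 2)*(w + 6)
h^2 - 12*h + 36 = (h - 6)^2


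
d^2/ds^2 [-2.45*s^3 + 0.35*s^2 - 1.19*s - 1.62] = 0.7 - 14.7*s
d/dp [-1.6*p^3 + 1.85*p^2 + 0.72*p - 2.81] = -4.8*p^2 + 3.7*p + 0.72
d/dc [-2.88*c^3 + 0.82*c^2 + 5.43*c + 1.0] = -8.64*c^2 + 1.64*c + 5.43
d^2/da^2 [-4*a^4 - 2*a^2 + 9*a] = -48*a^2 - 4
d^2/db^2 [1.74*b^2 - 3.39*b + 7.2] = 3.48000000000000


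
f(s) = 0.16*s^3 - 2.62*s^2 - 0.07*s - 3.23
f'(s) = 0.48*s^2 - 5.24*s - 0.07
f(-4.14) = -59.20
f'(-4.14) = 29.85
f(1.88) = -11.56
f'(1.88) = -8.22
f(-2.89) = -28.77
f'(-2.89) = 19.08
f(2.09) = -13.36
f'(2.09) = -8.92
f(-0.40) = -3.63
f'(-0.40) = 2.10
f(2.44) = -16.67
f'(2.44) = -10.00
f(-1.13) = -6.73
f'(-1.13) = 6.46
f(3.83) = -32.94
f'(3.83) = -13.10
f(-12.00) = -656.15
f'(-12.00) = 131.93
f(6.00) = -63.41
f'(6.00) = -14.23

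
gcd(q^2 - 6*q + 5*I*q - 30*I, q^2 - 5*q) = 1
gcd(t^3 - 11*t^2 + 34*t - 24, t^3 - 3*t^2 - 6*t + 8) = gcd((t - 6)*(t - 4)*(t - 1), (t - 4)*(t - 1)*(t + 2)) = t^2 - 5*t + 4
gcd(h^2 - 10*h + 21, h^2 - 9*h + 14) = h - 7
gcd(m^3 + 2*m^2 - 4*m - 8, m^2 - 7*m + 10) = m - 2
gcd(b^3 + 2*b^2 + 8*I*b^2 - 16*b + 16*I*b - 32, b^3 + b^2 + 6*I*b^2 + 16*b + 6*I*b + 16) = 1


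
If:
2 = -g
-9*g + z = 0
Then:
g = -2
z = -18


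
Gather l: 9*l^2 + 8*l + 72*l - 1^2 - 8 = 9*l^2 + 80*l - 9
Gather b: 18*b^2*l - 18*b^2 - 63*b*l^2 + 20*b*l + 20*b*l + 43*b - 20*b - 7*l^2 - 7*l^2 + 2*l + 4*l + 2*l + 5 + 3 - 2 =b^2*(18*l - 18) + b*(-63*l^2 + 40*l + 23) - 14*l^2 + 8*l + 6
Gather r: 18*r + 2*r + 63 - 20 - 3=20*r + 40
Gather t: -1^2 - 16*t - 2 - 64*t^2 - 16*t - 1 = -64*t^2 - 32*t - 4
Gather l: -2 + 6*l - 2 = 6*l - 4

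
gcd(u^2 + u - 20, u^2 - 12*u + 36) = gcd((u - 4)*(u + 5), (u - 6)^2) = 1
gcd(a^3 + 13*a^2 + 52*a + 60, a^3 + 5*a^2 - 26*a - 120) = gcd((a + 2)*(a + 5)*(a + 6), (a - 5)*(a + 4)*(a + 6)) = a + 6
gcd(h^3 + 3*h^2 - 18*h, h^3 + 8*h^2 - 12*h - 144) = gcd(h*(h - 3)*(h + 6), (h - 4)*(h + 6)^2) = h + 6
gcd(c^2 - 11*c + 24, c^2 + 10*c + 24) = 1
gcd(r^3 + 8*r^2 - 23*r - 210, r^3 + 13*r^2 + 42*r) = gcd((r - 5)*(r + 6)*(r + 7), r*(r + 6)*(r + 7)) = r^2 + 13*r + 42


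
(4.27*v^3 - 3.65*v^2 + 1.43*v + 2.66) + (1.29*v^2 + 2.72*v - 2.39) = 4.27*v^3 - 2.36*v^2 + 4.15*v + 0.27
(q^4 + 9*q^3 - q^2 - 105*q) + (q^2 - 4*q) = q^4 + 9*q^3 - 109*q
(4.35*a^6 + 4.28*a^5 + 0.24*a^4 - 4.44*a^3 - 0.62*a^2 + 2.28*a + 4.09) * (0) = 0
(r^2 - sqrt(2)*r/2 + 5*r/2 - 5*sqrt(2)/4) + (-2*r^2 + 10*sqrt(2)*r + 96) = -r^2 + 5*r/2 + 19*sqrt(2)*r/2 - 5*sqrt(2)/4 + 96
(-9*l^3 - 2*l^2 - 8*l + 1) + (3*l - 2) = -9*l^3 - 2*l^2 - 5*l - 1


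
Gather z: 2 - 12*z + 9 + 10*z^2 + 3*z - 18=10*z^2 - 9*z - 7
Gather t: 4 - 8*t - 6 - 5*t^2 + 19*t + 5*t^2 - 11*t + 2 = 0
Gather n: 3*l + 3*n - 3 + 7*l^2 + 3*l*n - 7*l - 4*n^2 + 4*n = 7*l^2 - 4*l - 4*n^2 + n*(3*l + 7) - 3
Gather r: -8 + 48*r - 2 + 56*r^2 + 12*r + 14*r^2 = 70*r^2 + 60*r - 10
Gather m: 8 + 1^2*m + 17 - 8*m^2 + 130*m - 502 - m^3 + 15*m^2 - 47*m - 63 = -m^3 + 7*m^2 + 84*m - 540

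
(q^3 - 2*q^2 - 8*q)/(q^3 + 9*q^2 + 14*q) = (q - 4)/(q + 7)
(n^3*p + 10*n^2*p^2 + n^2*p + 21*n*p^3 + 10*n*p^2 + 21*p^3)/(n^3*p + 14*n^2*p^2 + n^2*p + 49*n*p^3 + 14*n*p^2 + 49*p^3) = (n + 3*p)/(n + 7*p)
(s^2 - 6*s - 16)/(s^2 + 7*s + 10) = (s - 8)/(s + 5)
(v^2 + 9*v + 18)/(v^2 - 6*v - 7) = (v^2 + 9*v + 18)/(v^2 - 6*v - 7)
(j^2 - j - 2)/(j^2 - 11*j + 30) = (j^2 - j - 2)/(j^2 - 11*j + 30)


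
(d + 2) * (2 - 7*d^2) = -7*d^3 - 14*d^2 + 2*d + 4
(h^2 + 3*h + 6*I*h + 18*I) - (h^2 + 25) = 3*h + 6*I*h - 25 + 18*I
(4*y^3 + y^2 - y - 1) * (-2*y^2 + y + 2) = -8*y^5 + 2*y^4 + 11*y^3 + 3*y^2 - 3*y - 2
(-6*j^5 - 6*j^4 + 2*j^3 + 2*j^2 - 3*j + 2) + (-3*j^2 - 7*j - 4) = -6*j^5 - 6*j^4 + 2*j^3 - j^2 - 10*j - 2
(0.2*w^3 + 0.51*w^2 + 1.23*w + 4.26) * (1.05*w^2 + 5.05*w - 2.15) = 0.21*w^5 + 1.5455*w^4 + 3.437*w^3 + 9.588*w^2 + 18.8685*w - 9.159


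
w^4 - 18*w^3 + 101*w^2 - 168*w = w*(w - 8)*(w - 7)*(w - 3)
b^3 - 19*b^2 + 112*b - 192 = (b - 8)^2*(b - 3)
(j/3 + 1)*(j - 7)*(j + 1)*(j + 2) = j^4/3 - j^3/3 - 31*j^2/3 - 71*j/3 - 14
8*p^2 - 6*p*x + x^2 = (-4*p + x)*(-2*p + x)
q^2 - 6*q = q*(q - 6)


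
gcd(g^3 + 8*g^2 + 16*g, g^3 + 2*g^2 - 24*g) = g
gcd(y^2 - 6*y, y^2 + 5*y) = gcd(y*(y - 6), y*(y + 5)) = y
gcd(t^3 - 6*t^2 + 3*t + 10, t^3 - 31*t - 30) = t + 1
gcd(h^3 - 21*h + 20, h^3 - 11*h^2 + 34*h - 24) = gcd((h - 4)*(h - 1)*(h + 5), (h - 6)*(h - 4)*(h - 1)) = h^2 - 5*h + 4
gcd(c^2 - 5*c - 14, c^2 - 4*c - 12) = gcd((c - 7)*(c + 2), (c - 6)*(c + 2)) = c + 2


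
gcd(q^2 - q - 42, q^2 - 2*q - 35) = q - 7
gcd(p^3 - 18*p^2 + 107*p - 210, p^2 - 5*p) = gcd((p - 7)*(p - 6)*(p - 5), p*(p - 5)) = p - 5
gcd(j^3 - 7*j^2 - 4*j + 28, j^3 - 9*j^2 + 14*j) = j^2 - 9*j + 14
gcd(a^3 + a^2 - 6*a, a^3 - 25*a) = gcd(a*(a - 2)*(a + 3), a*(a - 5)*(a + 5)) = a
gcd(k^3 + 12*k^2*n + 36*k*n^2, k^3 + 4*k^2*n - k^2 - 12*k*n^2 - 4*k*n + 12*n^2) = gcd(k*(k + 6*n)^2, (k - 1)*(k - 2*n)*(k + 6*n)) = k + 6*n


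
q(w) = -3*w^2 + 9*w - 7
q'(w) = 9 - 6*w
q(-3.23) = -67.37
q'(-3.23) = 28.38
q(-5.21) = -135.32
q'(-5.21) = 40.26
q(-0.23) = -9.23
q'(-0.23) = 10.38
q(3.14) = -8.32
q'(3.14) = -9.84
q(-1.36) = -24.79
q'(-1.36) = 17.16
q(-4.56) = -110.42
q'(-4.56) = 36.36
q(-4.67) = -114.46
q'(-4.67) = 37.02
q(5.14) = -40.00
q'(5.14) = -21.84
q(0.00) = -7.00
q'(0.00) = 9.00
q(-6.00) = -169.00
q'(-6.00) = 45.00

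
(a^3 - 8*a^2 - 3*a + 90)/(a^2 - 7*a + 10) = (a^2 - 3*a - 18)/(a - 2)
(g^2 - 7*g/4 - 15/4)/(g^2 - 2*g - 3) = (g + 5/4)/(g + 1)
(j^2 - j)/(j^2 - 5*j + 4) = j/(j - 4)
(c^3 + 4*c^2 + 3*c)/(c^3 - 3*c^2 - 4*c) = (c + 3)/(c - 4)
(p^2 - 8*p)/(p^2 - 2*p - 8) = p*(8 - p)/(-p^2 + 2*p + 8)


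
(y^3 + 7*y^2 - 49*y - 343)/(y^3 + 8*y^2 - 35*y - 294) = (y - 7)/(y - 6)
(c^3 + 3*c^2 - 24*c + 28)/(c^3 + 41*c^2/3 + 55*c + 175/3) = 3*(c^2 - 4*c + 4)/(3*c^2 + 20*c + 25)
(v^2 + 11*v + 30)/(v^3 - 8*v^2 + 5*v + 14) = (v^2 + 11*v + 30)/(v^3 - 8*v^2 + 5*v + 14)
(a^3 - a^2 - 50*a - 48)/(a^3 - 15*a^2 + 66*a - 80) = (a^2 + 7*a + 6)/(a^2 - 7*a + 10)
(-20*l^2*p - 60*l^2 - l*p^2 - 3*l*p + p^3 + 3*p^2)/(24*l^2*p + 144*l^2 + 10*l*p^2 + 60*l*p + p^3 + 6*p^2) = (-5*l*p - 15*l + p^2 + 3*p)/(6*l*p + 36*l + p^2 + 6*p)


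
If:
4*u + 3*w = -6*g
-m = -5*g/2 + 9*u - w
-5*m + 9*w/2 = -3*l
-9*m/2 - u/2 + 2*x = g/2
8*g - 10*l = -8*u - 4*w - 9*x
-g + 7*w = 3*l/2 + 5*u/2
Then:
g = 0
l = 0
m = 0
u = 0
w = 0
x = 0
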